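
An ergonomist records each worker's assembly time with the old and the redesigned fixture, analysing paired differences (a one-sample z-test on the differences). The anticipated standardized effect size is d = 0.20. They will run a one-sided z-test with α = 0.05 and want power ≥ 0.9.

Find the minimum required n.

For power 0.9 need Φ(δ − z_{0.05}) = 0.9, so δ = z_{0.05} + z_{0.10} = 1.645 + 1.282 = 2.926.
δ = d·√n ⇒ n = (δ/d)² = (2.926 / 0.20)² = 214.10.
Round up to the next whole unit.

n = 215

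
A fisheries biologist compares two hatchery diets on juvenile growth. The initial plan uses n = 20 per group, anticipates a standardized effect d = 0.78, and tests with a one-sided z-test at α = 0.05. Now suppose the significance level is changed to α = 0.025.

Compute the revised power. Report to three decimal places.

δ = d·√(n/2) = 0.78 × √(20/2) = 2.4666 (unchanged). New critical value: z_{0.025} = 1.960.
Revised power = Φ(δ − 1.960) = Φ(0.507) = 0.6938.

Power ≈ 0.694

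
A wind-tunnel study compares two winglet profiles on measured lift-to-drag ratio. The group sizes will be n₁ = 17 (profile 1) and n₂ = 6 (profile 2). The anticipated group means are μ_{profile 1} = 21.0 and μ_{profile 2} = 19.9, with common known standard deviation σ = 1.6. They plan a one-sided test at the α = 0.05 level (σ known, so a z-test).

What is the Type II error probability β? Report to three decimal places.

β ≈ 0.578

Standardized effect: d = |μ_{profile 1} − μ_{profile 2}| / σ = |21.0 − 19.9| / 1.6 = 0.6875
Noncentrality parameter: δ = d / √(1/n₁ + 1/n₂) = 0.6875 / √(1/17 + 1/6) = 1.4478
One-sided α = 0.05 → critical value z_{0.05} = 1.645.
Power = Φ(δ − 1.645) = Φ(-0.197) = 0.4219.
Type II error: β = 1 − power = 1 − 0.4219 = 0.5781.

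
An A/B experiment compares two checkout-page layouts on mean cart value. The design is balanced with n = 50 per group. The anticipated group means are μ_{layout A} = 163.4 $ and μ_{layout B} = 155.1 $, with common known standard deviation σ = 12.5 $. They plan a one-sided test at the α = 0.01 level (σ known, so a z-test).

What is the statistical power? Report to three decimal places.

Standardized effect: d = |μ_{layout A} − μ_{layout B}| / σ = |163.4 − 155.1| / 12.5 = 0.6640
Noncentrality parameter: δ = d·√(n/2) = 0.6640 × √(50/2) = 3.3200
Critical value for a one-sided test at α = 0.01: z_α = 2.326.
Power = Φ(δ − 2.326) = Φ(0.994) = 0.8398.

Power ≈ 0.840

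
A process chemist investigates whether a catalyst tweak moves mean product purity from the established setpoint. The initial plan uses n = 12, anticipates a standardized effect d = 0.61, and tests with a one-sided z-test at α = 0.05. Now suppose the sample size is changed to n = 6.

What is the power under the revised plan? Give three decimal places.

Power ≈ 0.440

With n = 6: δ = d·√n = 0.61 × √6 = 1.4942. Critical value z_{0.05} = 1.645.
Revised power = P(Z > 1.645 − δ) = Φ(-0.151) = 0.4401.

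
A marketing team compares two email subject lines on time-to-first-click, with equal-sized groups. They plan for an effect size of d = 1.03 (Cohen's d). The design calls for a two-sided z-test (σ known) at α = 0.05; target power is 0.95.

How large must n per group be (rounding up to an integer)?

n = 25 per group

Set Φ(δ − 1.960) = 0.95; then δ − 1.960 = Φ⁻¹(0.95) = 1.645, giving δ = 3.605.
(Ignoring the negligible lower-tail rejection probability gives the usual closed-form inversion.)
δ = d·√(n/2) ⇒ n = 2(δ/d)² = 2 × (3.605 / 1.03)² = 24.50.
Rounding up, n = 25 per group.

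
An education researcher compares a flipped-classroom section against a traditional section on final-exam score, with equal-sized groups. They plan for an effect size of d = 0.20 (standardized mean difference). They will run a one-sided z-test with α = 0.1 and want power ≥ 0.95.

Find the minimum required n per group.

n = 429 per group

Set Φ(δ − 1.282) = 0.95; then δ − 1.282 = Φ⁻¹(0.95) = 1.645, giving δ = 2.926.
δ = d·√(n/2) ⇒ n = 2(δ/d)² = 2 × (2.926 / 0.20)² = 428.19.
Round up to the next whole unit.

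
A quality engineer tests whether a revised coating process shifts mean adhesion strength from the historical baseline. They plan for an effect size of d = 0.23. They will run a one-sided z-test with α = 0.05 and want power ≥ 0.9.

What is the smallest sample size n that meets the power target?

Set Φ(δ − 1.645) = 0.9; then δ − 1.645 = Φ⁻¹(0.9) = 1.282, giving δ = 2.926.
δ = d·√n ⇒ n = (δ/d)² = (2.926 / 0.23)² = 161.89.
Round up to the next whole unit.

n = 162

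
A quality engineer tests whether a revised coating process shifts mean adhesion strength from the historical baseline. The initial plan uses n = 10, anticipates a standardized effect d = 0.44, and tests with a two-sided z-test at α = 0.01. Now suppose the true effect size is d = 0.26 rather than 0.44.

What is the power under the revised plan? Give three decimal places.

Power ≈ 0.040

With d = 0.26: δ = d·√n = 0.26 × √10 = 0.8222. Critical value z_{0.005} = 2.576.
Revised power = Φ(δ − 2.576) + Φ(−δ − 2.576) = Φ(-1.754) + Φ(-3.398) = 0.0397 + 0.0003 = 0.0401.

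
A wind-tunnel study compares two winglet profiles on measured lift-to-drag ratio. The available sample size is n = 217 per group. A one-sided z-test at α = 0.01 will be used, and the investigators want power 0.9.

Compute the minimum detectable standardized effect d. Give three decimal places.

Need Φ(δ − 2.326) = 0.9, so δ = 2.326 + 1.282 = 3.608.
δ = d·√(n/2) ⇒ d = δ/√(n/2) = 3.608/√(217/2) = 0.3464.

d ≈ 0.346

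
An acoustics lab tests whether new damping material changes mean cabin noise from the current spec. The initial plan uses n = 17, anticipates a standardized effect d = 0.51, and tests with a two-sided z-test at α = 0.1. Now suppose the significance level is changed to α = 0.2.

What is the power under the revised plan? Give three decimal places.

Power ≈ 0.795

δ = d·√n = 0.51 × √17 = 2.1028 (unchanged). New critical value: z_{0.1} = 1.282.
Revised power = Φ(δ − 1.282) + Φ(−δ − 1.282) = Φ(0.821) + Φ(-3.384) = 0.7942 + 0.0004 = 0.7946.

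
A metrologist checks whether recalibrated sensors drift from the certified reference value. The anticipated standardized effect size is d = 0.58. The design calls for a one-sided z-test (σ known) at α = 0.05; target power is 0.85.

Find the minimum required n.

For power 0.85 need Φ(δ − z_{0.05}) = 0.85, so δ = z_{0.05} + z_{0.15} = 1.645 + 1.036 = 2.681.
δ = d·√n ⇒ n = (δ/d)² = (2.681 / 0.58)² = 21.37.
Round up to the next whole unit.

n = 22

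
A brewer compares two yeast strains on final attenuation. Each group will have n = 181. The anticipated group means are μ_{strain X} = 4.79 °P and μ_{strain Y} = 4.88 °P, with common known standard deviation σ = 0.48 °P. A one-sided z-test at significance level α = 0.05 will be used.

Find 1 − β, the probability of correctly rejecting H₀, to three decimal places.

Power ≈ 0.555

Standardized effect: d = |μ_{strain X} − μ_{strain Y}| / σ = |4.79 − 4.88| / 0.48 = 0.1875
Noncentrality parameter: δ = d·√(n/2) = 0.1875 × √(181/2) = 1.7837
One-sided α = 0.05 → critical value z_{0.05} = 1.645.
Power = Φ(δ − 1.645) = Φ(0.139) = 0.5552.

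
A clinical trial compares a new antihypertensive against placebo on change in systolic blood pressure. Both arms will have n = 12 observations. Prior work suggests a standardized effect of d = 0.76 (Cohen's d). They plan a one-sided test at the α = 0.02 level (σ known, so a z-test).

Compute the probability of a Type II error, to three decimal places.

β ≈ 0.576

Noncentrality parameter: δ = d·√(n/2) = 0.76 × √(12/2) = 1.8616
Critical value for a one-sided test at α = 0.02: z_α = 2.054.
Power = Φ(δ − 2.054) = Φ(-0.192) = 0.4238.
Type II error: β = 1 − power = 1 − 0.4238 = 0.5762.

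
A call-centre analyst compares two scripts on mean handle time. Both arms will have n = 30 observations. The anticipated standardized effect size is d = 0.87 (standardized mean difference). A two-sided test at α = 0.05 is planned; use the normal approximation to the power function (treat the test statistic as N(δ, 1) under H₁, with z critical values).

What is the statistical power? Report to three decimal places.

Power ≈ 0.921

Noncentrality parameter: δ = d·√(n/2) = 0.87 × √(30/2) = 3.3695
Two-sided α = 0.05 → critical value z_{0.025} = 1.960.
Power = Φ(δ − 1.960) + Φ(−δ − 1.960) = Φ(1.410) + Φ(-5.329) = 0.9207 + 0.0000 = 0.9207.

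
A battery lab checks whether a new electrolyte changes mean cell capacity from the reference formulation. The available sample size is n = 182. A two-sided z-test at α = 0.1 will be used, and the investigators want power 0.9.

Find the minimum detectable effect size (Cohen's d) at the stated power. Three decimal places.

d ≈ 0.217

Need Φ(δ − 1.645) = 0.9, so δ = 1.645 + 1.282 = 2.926.
(The second rejection-region term Φ(−δ − z_{α/2}) is negligible and dropped.)
δ = d·√n ⇒ d = δ/√n = 2.926/√182 = 0.2169.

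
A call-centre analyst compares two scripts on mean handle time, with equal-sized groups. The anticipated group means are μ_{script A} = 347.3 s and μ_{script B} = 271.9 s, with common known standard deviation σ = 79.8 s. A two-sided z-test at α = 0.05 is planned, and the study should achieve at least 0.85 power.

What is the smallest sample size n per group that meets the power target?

n = 21 per group

Standardized effect: d = |μ_{script A} − μ_{script B}| / σ = |347.3 − 271.9| / 79.8 = 0.9449
For power 0.85 need Φ(δ − z_{0.025}) = 0.85, so δ = z_{0.025} + z_{0.15} = 1.960 + 1.036 = 2.996.
(Ignoring the negligible lower-tail rejection probability gives the usual closed-form inversion.)
δ = d·√(n/2) ⇒ n = 2(δ/d)² = 2 × (2.996 / 0.9449)² = 20.11.
Rounding up, n = 21 per group.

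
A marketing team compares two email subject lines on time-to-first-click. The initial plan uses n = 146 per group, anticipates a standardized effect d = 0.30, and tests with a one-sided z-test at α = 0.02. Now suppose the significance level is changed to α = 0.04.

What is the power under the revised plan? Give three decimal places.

Power ≈ 0.792

δ = d·√(n/2) = 0.30 × √(146/2) = 2.5632 (unchanged). New critical value: z_{0.04} = 1.751.
Revised power = P(Z > 1.751 − δ) = Φ(0.813) = 0.7918.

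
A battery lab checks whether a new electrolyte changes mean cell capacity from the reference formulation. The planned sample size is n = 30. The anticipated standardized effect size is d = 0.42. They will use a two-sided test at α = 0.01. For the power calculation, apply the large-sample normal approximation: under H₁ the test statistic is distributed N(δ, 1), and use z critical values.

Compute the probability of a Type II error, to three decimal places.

Noncentrality parameter: δ = d·√n = 0.42 × √30 = 2.3004
Critical value for a two-sided test at α = 0.01: z_{α/2} = 2.576.
Power = Φ(δ − 2.576) + Φ(−δ − 2.576) = Φ(-0.275) + Φ(-4.876) = 0.3915 + 0.0000 = 0.3915.
Type II error: β = 1 − power = 1 − 0.3915 = 0.6085.

β ≈ 0.608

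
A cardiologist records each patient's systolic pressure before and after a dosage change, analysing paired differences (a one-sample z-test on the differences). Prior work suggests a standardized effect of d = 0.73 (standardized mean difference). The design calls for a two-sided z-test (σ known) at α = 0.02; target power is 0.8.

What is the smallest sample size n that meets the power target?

n = 19

Set Φ(δ − 2.326) = 0.8; then δ − 2.326 = Φ⁻¹(0.8) = 0.842, giving δ = 3.168.
(The Φ(−δ − z_{α/2}) term is vanishingly small for δ > 0 and is dropped in the standard sample-size formula.)
δ = d·√n ⇒ n = (δ/d)² = (3.168 / 0.73)² = 18.83.
Round up to the next whole unit.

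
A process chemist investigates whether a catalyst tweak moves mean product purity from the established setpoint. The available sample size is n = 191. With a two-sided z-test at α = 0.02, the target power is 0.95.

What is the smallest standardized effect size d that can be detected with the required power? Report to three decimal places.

Need Φ(δ − 2.326) = 0.95, so δ = 2.326 + 1.645 = 3.971.
(The second rejection-region term Φ(−δ − z_{α/2}) is negligible and dropped.)
δ = d·√n ⇒ d = δ/√n = 3.971/√191 = 0.2873.

d ≈ 0.287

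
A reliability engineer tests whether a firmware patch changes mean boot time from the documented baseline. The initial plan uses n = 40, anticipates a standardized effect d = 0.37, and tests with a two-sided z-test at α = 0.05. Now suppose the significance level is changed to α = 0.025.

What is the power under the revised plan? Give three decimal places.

δ = d·√n = 0.37 × √40 = 2.3401 (unchanged). New critical value: z_{0.0125} = 2.241.
Revised power = Φ(δ − 2.241) + Φ(−δ − 2.241) = Φ(0.099) + Φ(-4.581) = 0.5393 + 0.0000 = 0.5393.

Power ≈ 0.539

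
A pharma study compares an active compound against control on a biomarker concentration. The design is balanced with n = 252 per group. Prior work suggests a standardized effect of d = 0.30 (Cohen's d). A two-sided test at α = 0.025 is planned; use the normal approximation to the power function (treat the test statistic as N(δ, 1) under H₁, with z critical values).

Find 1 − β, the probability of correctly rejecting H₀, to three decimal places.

Noncentrality parameter: δ = d·√(n/2) = 0.30 × √(252/2) = 3.3675
Critical value for a two-sided test at α = 0.025: z_{α/2} = 2.241.
Power = Φ(δ − 2.241) + Φ(−δ − 2.241) = Φ(1.126) + Φ(-5.609) = 0.8699 + 0.0000 = 0.8699.

Power ≈ 0.870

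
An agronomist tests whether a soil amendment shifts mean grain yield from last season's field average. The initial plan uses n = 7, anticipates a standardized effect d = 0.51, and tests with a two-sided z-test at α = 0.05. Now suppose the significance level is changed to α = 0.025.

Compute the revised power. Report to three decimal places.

δ = d·√n = 0.51 × √7 = 1.3493 (unchanged). New critical value: z_{0.0125} = 2.241.
Revised power = Φ(δ − 2.241) + Φ(−δ − 2.241) = Φ(-0.892) + Φ(-3.591) = 0.1862 + 0.0002 = 0.1863.

Power ≈ 0.186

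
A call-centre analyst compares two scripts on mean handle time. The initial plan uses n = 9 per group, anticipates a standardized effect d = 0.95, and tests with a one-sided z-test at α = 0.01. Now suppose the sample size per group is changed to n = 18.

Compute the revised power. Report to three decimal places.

Power ≈ 0.700

With n = 18 per group: δ = d·√(n/2) = 0.95 × √(18/2) = 2.8500. Critical value z_{0.01} = 2.326.
Revised power = P(Z > 2.326 − δ) = Φ(0.524) = 0.6997.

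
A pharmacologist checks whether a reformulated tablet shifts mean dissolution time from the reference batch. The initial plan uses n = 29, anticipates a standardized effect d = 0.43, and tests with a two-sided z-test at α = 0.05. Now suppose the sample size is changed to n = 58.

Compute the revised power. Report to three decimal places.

With n = 58: δ = d·√n = 0.43 × √58 = 3.2748. Critical value z_{0.025} = 1.960.
Revised power = Φ(δ − 1.960) + Φ(−δ − 1.960) = Φ(1.315) + Φ(-5.235) = 0.9057 + 0.0000 = 0.9057.

Power ≈ 0.906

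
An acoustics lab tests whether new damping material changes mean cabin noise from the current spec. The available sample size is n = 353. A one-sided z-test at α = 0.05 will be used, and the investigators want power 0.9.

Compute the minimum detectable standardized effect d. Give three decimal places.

Required noncentrality: δ = z_{0.05} + z_{0.10} = 1.645 + 1.282 = 2.926.
δ = d·√n ⇒ d = δ/√n = 2.926/√353 = 0.1558.

d ≈ 0.156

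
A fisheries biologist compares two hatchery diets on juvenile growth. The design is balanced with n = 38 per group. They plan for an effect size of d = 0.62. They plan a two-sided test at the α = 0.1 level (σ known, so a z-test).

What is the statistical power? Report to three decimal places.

Power ≈ 0.855

Noncentrality parameter: δ = d·√(n/2) = 0.62 × √(38/2) = 2.7025
Two-sided α = 0.1 → critical value z_{0.05} = 1.645.
Power = Φ(δ − 1.645) + Φ(−δ − 1.645) = Φ(1.058) + Φ(-4.347) = 0.8549 + 0.0000 = 0.8549.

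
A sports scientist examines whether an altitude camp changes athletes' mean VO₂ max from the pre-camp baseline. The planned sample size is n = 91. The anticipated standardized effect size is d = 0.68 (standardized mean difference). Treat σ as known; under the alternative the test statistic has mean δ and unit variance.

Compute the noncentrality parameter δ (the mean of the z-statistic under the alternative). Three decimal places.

δ ≈ 6.487

δ = d·√n = 0.68 × √91 = 6.4868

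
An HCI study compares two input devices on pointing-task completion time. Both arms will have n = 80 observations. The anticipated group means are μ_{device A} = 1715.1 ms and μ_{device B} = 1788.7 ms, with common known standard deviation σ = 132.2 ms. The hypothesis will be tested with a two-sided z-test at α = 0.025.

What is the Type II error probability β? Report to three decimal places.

Standardized effect: d = |μ_{device A} − μ_{device B}| / σ = |1715.1 − 1788.7| / 132.2 = 0.5567
Noncentrality parameter: δ = d·√(n/2) = 0.5567 × √(80/2) = 3.5211
Two-sided α = 0.025 → critical value z_{0.0125} = 2.241.
Power = Φ(δ − 2.241) + Φ(−δ − 2.241) = Φ(1.280) + Φ(-5.762) = 0.8997 + 0.0000 = 0.8997.
Type II error: β = 1 − power = 1 − 0.8997 = 0.1003.

β ≈ 0.100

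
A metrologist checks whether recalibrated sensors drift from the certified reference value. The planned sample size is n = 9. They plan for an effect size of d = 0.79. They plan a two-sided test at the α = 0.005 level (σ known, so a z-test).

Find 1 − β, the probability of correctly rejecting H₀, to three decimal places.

Noncentrality parameter: δ = d·√n = 0.79 × √9 = 2.3700
Critical value for a two-sided test at α = 0.005: z_{α/2} = 2.807.
Power = Φ(δ − 2.807) + Φ(−δ − 2.807) = Φ(-0.437) + Φ(-5.177) = 0.3310 + 0.0000 = 0.3310.

Power ≈ 0.331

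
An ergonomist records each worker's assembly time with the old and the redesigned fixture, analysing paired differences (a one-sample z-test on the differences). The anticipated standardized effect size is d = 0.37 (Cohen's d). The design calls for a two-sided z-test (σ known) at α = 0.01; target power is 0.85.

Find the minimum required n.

n = 96

Set Φ(δ − 2.576) = 0.85; then δ − 2.576 = Φ⁻¹(0.85) = 1.036, giving δ = 3.612.
(The Φ(−δ − z_{α/2}) term is vanishingly small for δ > 0 and is dropped in the standard sample-size formula.)
δ = d·√n ⇒ n = (δ/d)² = (3.612 / 0.37)² = 95.31.
Rounding up, n = 96.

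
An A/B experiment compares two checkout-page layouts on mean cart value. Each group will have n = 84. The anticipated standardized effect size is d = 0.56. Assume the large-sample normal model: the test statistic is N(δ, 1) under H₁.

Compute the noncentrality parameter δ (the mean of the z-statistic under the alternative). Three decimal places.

The noncentrality parameter scales effect size by the design's sample-size factor: δ = d·√(n/2) = 0.56 × √(84/2) = 3.6292

δ ≈ 3.629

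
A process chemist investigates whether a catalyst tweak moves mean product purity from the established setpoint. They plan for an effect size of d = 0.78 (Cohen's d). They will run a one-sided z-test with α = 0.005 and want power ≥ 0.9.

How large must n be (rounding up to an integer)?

n = 25

For power 0.9 need Φ(δ − z_{0.005}) = 0.9, so δ = z_{0.005} + z_{0.10} = 2.576 + 1.282 = 3.857.
δ = d·√n ⇒ n = (δ/d)² = (3.857 / 0.78)² = 24.46.
Rounding up, n = 25.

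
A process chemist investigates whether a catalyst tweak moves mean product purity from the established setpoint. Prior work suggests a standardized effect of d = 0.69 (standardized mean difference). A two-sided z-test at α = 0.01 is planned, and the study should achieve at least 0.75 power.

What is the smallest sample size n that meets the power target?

n = 23

For power 0.75 need Φ(δ − z_{0.005}) = 0.75, so δ = z_{0.005} + z_{0.25} = 2.576 + 0.674 = 3.250.
(The Φ(−δ − z_{α/2}) term is vanishingly small for δ > 0 and is dropped in the standard sample-size formula.)
δ = d·√n ⇒ n = (δ/d)² = (3.250 / 0.69)² = 22.19.
Rounding up, n = 23.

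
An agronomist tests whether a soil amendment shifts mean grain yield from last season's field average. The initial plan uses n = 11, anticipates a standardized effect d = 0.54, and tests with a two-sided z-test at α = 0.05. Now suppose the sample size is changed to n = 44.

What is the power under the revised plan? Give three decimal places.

With n = 44: δ = d·√n = 0.54 × √44 = 3.5820. Critical value z_{0.025} = 1.960.
Revised power = Φ(δ − 1.960) + Φ(−δ − 1.960) = Φ(1.622) + Φ(-5.542) = 0.9476 + 0.0000 = 0.9476.

Power ≈ 0.948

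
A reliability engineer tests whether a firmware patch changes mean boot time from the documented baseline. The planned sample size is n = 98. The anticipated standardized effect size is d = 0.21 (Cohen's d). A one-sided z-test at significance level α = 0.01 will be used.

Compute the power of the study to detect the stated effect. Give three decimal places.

Power ≈ 0.402

Noncentrality parameter: δ = d·√n = 0.21 × √98 = 2.0789
Critical value for a one-sided test at α = 0.01: z_α = 2.326.
Power = Φ(δ − 2.326) = Φ(-0.247) = 0.4023.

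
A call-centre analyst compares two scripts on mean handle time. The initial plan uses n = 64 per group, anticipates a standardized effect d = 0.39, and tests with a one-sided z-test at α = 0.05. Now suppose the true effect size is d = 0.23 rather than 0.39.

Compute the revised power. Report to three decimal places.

With d = 0.23: δ = d·√(n/2) = 0.23 × √(64/2) = 1.3011. Critical value z_{0.05} = 1.645.
Revised power = P(Z > 1.645 − δ) = Φ(-0.344) = 0.3655.

Power ≈ 0.366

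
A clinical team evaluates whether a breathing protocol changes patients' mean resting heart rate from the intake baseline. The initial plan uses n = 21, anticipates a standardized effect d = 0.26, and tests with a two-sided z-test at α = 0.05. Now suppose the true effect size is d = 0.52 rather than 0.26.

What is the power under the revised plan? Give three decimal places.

Power ≈ 0.664

With d = 0.52: δ = d·√n = 0.52 × √21 = 2.3829. Critical value z_{0.025} = 1.960.
Revised power = Φ(δ − 1.960) + Φ(−δ − 1.960) = Φ(0.423) + Φ(-4.343) = 0.6638 + 0.0000 = 0.6639.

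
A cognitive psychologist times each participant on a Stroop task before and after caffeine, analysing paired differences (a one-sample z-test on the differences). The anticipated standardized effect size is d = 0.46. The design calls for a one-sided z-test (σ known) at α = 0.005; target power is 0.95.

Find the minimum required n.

Set Φ(δ − 2.576) = 0.95; then δ − 2.576 = Φ⁻¹(0.95) = 1.645, giving δ = 4.221.
δ = d·√n ⇒ n = (δ/d)² = (4.221 / 0.46)² = 84.19.
Rounding up, n = 85.

n = 85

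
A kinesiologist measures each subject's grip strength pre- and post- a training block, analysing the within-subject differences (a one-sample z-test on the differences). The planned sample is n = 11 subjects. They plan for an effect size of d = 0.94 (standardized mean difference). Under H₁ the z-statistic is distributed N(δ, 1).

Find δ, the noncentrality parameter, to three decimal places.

The noncentrality parameter scales effect size by the design's sample-size factor: δ = d·√n = 0.94 × √11 = 3.1176

δ ≈ 3.118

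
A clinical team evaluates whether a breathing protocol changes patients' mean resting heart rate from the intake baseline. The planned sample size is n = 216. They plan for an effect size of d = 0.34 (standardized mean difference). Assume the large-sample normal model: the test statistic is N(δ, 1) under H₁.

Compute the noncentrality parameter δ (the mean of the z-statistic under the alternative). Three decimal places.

δ ≈ 4.997

δ = d·√n = 0.34 × √216 = 4.9970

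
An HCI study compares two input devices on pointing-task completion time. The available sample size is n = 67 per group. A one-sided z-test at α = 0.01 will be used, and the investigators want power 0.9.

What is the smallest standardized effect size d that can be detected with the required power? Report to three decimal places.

Required noncentrality: δ = z_{0.01} + z_{0.10} = 2.326 + 1.282 = 3.608.
δ = d·√(n/2) ⇒ d = δ/√(n/2) = 3.608/√(67/2) = 0.6234.

d ≈ 0.623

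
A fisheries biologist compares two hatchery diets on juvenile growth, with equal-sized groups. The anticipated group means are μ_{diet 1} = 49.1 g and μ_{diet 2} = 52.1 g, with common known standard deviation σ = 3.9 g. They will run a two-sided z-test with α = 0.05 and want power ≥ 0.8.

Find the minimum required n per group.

n = 27 per group

Standardized effect: d = |μ_{diet 1} − μ_{diet 2}| / σ = |49.1 − 52.1| / 3.9 = 0.7692
Set Φ(δ − 1.960) = 0.8; then δ − 1.960 = Φ⁻¹(0.8) = 0.842, giving δ = 2.802.
(The Φ(−δ − z_{α/2}) term is vanishingly small for δ > 0 and is dropped in the standard sample-size formula.)
δ = d·√(n/2) ⇒ n = 2(δ/d)² = 2 × (2.802 / 0.7692)² = 26.53.
Round up to the next whole unit.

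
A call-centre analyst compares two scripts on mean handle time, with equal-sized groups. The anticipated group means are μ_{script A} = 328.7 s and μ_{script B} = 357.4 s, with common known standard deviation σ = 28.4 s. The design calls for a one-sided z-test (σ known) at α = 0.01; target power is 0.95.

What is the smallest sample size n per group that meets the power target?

n = 31 per group

Standardized effect: d = |μ_{script A} − μ_{script B}| / σ = |328.7 − 357.4| / 28.4 = 1.0106
Set Φ(δ − 2.326) = 0.95; then δ − 2.326 = Φ⁻¹(0.95) = 1.645, giving δ = 3.971.
δ = d·√(n/2) ⇒ n = 2(δ/d)² = 2 × (3.971 / 1.0106)² = 30.88.
Rounding up, n = 31 per group.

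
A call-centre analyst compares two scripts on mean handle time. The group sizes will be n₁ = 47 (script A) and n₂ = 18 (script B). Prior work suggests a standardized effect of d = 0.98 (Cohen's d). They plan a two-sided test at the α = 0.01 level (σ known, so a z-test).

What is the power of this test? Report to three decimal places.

Power ≈ 0.831

Noncentrality parameter: λ = d / √(1/n₁ + 1/n₂) = 0.98 / √(1/47 + 1/18) = 3.5355
Two-sided α = 0.01 → critical value z_{0.005} = 2.576.
Power = Φ(λ − 2.576) + Φ(−λ − 2.576) = Φ(0.960) + Φ(-6.111) = 0.8314 + 0.0000 = 0.8314.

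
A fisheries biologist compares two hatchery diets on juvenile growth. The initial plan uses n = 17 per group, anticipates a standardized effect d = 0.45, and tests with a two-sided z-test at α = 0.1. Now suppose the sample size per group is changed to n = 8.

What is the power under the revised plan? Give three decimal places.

With n = 8 per group: δ = d·√(n/2) = 0.45 × √(8/2) = 0.9000. Critical value z_{0.05} = 1.645.
Revised power = Φ(δ − 1.645) + Φ(−δ − 1.645) = Φ(-0.745) + Φ(-2.545) = 0.2282 + 0.0055 = 0.2336.

Power ≈ 0.234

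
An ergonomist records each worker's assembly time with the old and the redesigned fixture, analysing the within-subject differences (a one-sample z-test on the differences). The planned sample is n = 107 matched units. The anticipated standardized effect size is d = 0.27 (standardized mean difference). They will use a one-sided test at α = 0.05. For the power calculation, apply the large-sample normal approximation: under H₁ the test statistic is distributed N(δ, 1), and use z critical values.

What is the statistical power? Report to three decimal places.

Noncentrality parameter: δ = d·√n = 0.27 × √107 = 2.7929
One-sided α = 0.05 → critical value z_{0.05} = 1.645.
Power = Φ(δ − 1.645) = Φ(1.148) = 0.8745.

Power ≈ 0.875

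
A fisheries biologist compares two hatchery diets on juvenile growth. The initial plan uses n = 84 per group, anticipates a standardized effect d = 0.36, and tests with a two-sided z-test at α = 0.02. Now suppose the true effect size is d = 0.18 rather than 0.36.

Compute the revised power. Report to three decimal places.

Power ≈ 0.123

With d = 0.18: δ = d·√(n/2) = 0.18 × √(84/2) = 1.1665. Critical value z_{0.01} = 2.326.
Revised power = Φ(δ − 2.326) + Φ(−δ − 2.326) = Φ(-1.160) + Φ(-3.493) = 0.1231 + 0.0002 = 0.1233.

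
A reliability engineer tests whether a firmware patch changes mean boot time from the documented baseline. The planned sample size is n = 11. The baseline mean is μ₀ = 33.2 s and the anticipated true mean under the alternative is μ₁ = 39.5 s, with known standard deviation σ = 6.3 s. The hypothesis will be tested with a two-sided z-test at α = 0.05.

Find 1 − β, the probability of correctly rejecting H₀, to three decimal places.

Standardized effect: d = |μ₁ − μ₀| / σ = |39.5 − 33.2| / 6.3 = 1.0000
Noncentrality parameter: δ = d·√n = 1.0000 × √11 = 3.3166
Two-sided α = 0.05 → critical value z_{0.025} = 1.960.
Power = Φ(δ − 1.960) + Φ(−δ − 1.960) = Φ(1.357) + Φ(-5.277) = 0.9126 + 0.0000 = 0.9126.

Power ≈ 0.913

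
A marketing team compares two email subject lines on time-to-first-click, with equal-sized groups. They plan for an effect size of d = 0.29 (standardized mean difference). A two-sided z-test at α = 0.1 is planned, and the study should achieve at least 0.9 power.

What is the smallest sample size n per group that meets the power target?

n = 204 per group

For power 0.9 need Φ(δ − z_{0.05}) = 0.9, so δ = z_{0.05} + z_{0.10} = 1.645 + 1.282 = 2.926.
(Ignoring the negligible lower-tail rejection probability gives the usual closed-form inversion.)
δ = d·√(n/2) ⇒ n = 2(δ/d)² = 2 × (2.926 / 0.29)² = 203.66.
Round up to the next whole unit.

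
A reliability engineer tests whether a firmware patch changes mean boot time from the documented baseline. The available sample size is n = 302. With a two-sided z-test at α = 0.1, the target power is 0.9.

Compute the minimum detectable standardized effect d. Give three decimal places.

Need Φ(δ − 1.645) = 0.9, so δ = 1.645 + 1.282 = 2.926.
(Lower-tail contribution to power is negligible for δ > 0.)
δ = d·√n ⇒ d = δ/√n = 2.926/√302 = 0.1684.

d ≈ 0.168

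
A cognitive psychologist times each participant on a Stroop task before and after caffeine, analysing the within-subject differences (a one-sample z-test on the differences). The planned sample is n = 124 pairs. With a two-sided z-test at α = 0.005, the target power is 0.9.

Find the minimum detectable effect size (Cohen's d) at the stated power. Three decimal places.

Required noncentrality: δ = z_{0.0025} + z_{0.10} = 2.807 + 1.282 = 4.089.
(The second rejection-region term Φ(−δ − z_{α/2}) is negligible and dropped.)
δ = d·√n ⇒ d = δ/√n = 4.089/√124 = 0.3672.

d ≈ 0.367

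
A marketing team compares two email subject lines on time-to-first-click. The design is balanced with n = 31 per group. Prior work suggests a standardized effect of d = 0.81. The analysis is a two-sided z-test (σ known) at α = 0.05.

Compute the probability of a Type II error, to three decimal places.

β ≈ 0.110

Noncentrality parameter: δ = d·√(n/2) = 0.81 × √(31/2) = 3.1890
Two-sided α = 0.05 → critical value z_{0.025} = 1.960.
Power = Φ(δ − 1.960) + Φ(−δ − 1.960) = Φ(1.229) + Φ(-5.149) = 0.8905 + 0.0000 = 0.8905.
Type II error: β = 1 − power = 1 − 0.8905 = 0.1095.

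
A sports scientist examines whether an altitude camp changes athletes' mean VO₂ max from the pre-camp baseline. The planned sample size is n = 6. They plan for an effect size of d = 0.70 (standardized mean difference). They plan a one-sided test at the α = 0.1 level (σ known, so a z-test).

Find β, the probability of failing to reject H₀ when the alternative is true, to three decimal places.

β ≈ 0.332

Noncentrality parameter: δ = d·√n = 0.70 × √6 = 1.7146
One-sided α = 0.1 → critical value z_{0.1} = 1.282.
Power = Φ(δ − 1.282) = Φ(0.433) = 0.6675.
Type II error: β = 1 − power = 1 − 0.6675 = 0.3325.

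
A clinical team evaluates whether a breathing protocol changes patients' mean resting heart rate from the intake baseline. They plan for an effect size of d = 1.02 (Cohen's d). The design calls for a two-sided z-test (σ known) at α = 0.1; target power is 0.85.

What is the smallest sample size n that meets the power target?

n = 7

Set Φ(δ − 1.645) = 0.85; then δ − 1.645 = Φ⁻¹(0.85) = 1.036, giving δ = 2.681.
(Ignoring the negligible lower-tail rejection probability gives the usual closed-form inversion.)
δ = d·√n ⇒ n = (δ/d)² = (2.681 / 1.02)² = 6.91.
Round up to the next whole unit.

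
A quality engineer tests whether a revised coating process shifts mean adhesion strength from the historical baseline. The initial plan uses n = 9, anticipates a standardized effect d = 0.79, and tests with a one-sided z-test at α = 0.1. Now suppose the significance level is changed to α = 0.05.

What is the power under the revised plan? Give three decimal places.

δ = d·√n = 0.79 × √9 = 2.3700 (unchanged). New critical value: z_{0.05} = 1.645.
Revised power = P(Z > 1.645 − δ) = Φ(0.725) = 0.7658.

Power ≈ 0.766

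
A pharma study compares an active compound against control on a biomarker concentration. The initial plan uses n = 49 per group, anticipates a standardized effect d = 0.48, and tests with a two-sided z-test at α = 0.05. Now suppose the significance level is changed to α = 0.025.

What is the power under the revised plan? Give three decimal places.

Power ≈ 0.553

δ = d·√(n/2) = 0.48 × √(49/2) = 2.3759 (unchanged). New critical value: z_{0.0125} = 2.241.
Revised power = Φ(δ − 2.241) + Φ(−δ − 2.241) = Φ(0.134) + Φ(-4.617) = 0.5535 + 0.0000 = 0.5535.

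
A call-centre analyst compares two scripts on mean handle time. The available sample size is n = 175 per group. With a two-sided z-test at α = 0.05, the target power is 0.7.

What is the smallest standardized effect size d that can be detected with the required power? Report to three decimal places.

Required noncentrality: δ = z_{0.025} + z_{0.30} = 1.960 + 0.524 = 2.484.
(Lower-tail contribution to power is negligible for δ > 0.)
δ = d·√(n/2) ⇒ d = δ/√(n/2) = 2.484/√(175/2) = 0.2656.

d ≈ 0.266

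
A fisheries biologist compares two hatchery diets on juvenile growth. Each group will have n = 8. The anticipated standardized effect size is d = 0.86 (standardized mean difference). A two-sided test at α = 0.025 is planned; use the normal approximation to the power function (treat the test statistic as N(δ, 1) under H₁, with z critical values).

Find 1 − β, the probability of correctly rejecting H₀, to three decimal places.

Noncentrality parameter: δ = d·√(n/2) = 0.86 × √(8/2) = 1.7200
Two-sided α = 0.025 → critical value z_{0.0125} = 2.241.
Power = Φ(δ − 2.241) + Φ(−δ − 2.241) = Φ(-0.521) + Φ(-3.961) = 0.3010 + 0.0000 = 0.3011.

Power ≈ 0.301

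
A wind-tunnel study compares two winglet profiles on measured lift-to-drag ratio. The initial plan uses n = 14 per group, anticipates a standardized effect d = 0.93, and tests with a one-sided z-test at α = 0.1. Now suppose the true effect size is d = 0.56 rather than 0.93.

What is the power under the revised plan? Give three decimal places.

Power ≈ 0.579

With d = 0.56: δ = d·√(n/2) = 0.56 × √(14/2) = 1.4816. Critical value z_{0.1} = 1.282.
Revised power = Φ(δ − 1.282) = Φ(0.200) = 0.5793.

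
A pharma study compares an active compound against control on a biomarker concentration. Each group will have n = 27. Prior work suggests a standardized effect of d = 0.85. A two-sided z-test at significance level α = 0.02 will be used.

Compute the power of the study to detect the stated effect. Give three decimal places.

Power ≈ 0.787

Noncentrality parameter: δ = d·√(n/2) = 0.85 × √(27/2) = 3.1231
Critical value for a two-sided test at α = 0.02: z_{α/2} = 2.326.
Power = Φ(δ − 2.326) + Φ(−δ − 2.326) = Φ(0.797) + Φ(-5.449) = 0.7872 + 0.0000 = 0.7872.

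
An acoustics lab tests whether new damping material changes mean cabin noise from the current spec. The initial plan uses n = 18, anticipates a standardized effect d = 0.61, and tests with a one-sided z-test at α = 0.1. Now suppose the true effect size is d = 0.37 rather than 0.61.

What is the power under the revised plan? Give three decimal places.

Power ≈ 0.613

With d = 0.37: δ = d·√n = 0.37 × √18 = 1.5698. Critical value z_{0.1} = 1.282.
Revised power = P(Z > 1.282 − δ) = Φ(0.288) = 0.6134.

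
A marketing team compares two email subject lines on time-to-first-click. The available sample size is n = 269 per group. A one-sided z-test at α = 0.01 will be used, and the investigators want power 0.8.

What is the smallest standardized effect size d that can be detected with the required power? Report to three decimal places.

Need Φ(δ − 2.326) = 0.8, so δ = 2.326 + 0.842 = 3.168.
δ = d·√(n/2) ⇒ d = δ/√(n/2) = 3.168/√(269/2) = 0.2732.

d ≈ 0.273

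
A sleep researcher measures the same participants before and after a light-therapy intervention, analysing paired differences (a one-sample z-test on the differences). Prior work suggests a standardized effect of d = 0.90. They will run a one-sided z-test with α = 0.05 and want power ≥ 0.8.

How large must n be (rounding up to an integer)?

n = 8

Set Φ(δ − 1.645) = 0.8; then δ − 1.645 = Φ⁻¹(0.8) = 0.842, giving δ = 2.486.
δ = d·√n ⇒ n = (δ/d)² = (2.486 / 0.90)² = 7.63.
Round up to the next whole unit.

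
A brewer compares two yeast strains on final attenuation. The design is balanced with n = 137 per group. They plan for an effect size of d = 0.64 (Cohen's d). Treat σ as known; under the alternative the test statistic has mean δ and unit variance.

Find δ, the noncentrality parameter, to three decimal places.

The noncentrality parameter scales effect size by the design's sample-size factor: δ = d·√(n/2) = 0.64 × √(137/2) = 5.2969

δ ≈ 5.297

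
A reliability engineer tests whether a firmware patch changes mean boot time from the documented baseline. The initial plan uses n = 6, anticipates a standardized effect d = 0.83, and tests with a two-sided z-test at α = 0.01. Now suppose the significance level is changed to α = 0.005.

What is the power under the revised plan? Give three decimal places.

δ = d·√n = 0.83 × √6 = 2.0331 (unchanged). New critical value: z_{0.0025} = 2.807.
Revised power = Φ(δ − 2.807) + Φ(−δ − 2.807) = Φ(-0.774) + Φ(-4.840) = 0.2195 + 0.0000 = 0.2195.

Power ≈ 0.219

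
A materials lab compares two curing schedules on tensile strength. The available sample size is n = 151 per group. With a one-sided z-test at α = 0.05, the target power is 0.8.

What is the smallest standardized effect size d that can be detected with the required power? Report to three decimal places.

Required noncentrality: δ = z_{0.05} + z_{0.20} = 1.645 + 0.842 = 2.486.
δ = d·√(n/2) ⇒ d = δ/√(n/2) = 2.486/√(151/2) = 0.2862.

d ≈ 0.286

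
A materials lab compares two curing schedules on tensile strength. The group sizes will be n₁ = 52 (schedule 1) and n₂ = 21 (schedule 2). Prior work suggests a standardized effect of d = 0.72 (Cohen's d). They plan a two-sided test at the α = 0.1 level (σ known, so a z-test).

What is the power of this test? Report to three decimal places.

Power ≈ 0.873

Noncentrality parameter: λ = d / √(1/n₁ + 1/n₂) = 0.72 / √(1/52 + 1/21) = 2.7847
Two-sided α = 0.1 → critical value z_{0.05} = 1.645.
Power = Φ(λ − 1.645) + Φ(−λ − 1.645) = Φ(1.140) + Φ(-4.430) = 0.8728 + 0.0000 = 0.8728.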